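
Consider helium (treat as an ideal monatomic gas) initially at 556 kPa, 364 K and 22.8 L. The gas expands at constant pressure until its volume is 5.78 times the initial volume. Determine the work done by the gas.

n = P₁V₁/(RT₁) = 556×22.8/(8.314×364) = 4.19 mol.
Isobaric: P stays 556 kPa; V/T = const ⇒ T₂ = 2100 K, V₂ = 132 L.
W = PΔV = 556×(132−22.8) kPa·L = 60600 J.

60600 J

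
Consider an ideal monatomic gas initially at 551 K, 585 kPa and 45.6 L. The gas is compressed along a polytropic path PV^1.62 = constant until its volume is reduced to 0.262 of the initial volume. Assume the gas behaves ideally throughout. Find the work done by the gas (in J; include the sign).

-55700 J

n = P₁V₁/(RT₁) = 585×45.6/(8.314×551) = 5.82 mol.
Polytropic n=1.62: T₂ = T₁(V₁/V₂)^(n−1) = 551×(3.82)^0.62 = 1260 K; P₂ = P₁(V₁/V₂)^n = 5120 kPa.
W = (P₁V₁−P₂V₂)/(n−1) = (585×45.6−5120×11.9)/0.62 = -55700 J.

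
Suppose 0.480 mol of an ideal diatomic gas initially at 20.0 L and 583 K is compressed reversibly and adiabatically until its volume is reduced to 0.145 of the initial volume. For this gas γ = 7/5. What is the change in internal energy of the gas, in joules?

P₁ = nRT₁/V₁ = 0.480×8.314×583/20.0 = 116 kPa.
Adiabatic: TV^(γ−1) = const ⇒ T₂ = 583×(6.90)^0.400 = 1260 K; PV^γ = const ⇒ P₂ = 1740 kPa.
For an ideal gas ΔU = nCvΔT with Cv = (5/2)R = 20.8 J/(mol·K).
ΔU = 0.480×20.8×(1260−583) = 6780 J.

6780 J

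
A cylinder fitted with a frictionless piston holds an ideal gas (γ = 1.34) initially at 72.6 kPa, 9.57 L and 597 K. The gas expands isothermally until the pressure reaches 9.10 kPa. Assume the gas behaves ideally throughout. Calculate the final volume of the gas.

76.3 L

Isothermal: T stays 597 K; PV = const ⇒ V₂ = 76.3 L, P₂ = 9.10 kPa.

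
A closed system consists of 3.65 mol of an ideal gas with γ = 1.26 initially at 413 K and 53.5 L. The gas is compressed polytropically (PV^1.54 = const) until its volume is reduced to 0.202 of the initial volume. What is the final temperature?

P₁ = nRT₁/V₁ = 3.65×8.314×413/53.5 = 234 kPa.
Polytropic n=1.54: T₂ = T₁(V₁/V₂)^(n−1) = 413×(4.95)^0.54 = 980 K; P₂ = P₁(V₁/V₂)^n = 2750 kPa.

980 K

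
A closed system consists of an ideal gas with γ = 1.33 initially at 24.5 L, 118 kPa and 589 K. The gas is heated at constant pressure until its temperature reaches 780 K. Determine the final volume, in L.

Isobaric: P stays 118 kPa; V/T = const ⇒ T₂ = 780 K, V₂ = 32.4 L.

32.4 L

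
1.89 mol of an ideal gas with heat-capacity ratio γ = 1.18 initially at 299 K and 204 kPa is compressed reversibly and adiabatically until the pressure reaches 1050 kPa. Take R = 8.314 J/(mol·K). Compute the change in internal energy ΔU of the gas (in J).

7410 J

V₁ = nRT₁/P₁ = 1.89×8.314×299/204 = 23.0 L.
Adiabatic: T₂/T₁ = (P₂/P₁)^((γ−1)/γ) ⇒ T₂ = 299×(5.15)^0.153 = 384 K; V₂ = 5.75 L.
For an ideal gas ΔU = nCvΔT with Cv = R/(γ−1) = 46.2 J/(mol·K).
ΔU = 1.89×46.2×(384−299) = 7410 J.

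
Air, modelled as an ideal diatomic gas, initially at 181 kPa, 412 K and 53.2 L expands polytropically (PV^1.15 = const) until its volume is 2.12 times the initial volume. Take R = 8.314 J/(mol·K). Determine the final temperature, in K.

Polytropic n=1.15: T₂ = T₁(V₁/V₂)^(n−1) = 412×(0.472)^0.15 = 368 K; P₂ = P₁(V₁/V₂)^n = 76.3 kPa.

368 K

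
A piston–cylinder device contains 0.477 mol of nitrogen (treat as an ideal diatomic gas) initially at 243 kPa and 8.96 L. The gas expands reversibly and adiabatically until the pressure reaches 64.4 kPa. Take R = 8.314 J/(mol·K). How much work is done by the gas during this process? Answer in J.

T₁ = P₁V₁/(nR) = 243×8.96/(0.477×8.314) = 549 K.
Adiabatic: T₂/T₁ = (P₂/P₁)^((γ−1)/γ) ⇒ T₂ = 549×(0.265)^0.286 = 376 K; V₂ = 23.1 L.
ΔU = nCvΔT = 0.477×20.8×(376−549) = -1720 J.
Q = 0 for an adiabatic process, so W = −ΔU = 1720 J.

1720 J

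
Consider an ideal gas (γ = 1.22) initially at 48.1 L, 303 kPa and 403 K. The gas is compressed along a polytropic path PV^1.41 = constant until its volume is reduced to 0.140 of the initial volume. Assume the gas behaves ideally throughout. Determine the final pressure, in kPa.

4850 kPa

Polytropic n=1.41: T₂ = T₁(V₁/V₂)^(n−1) = 403×(7.14)^0.41 = 902 K; P₂ = P₁(V₁/V₂)^n = 4850 kPa.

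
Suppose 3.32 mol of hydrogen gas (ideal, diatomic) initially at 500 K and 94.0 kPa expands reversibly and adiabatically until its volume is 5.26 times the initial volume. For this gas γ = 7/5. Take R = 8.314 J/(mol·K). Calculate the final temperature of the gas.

V₁ = nRT₁/P₁ = 3.32×8.314×500/94.0 = 147 L.
Adiabatic: TV^(γ−1) = const ⇒ T₂ = 500×(0.190)^0.400 = 257 K; PV^γ = const ⇒ P₂ = 9.20 kPa.

257 K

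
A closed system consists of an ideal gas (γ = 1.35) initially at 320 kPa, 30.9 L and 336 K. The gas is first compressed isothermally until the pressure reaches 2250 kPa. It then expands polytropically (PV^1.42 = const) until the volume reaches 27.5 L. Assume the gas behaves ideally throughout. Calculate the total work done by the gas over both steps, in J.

n = P₁V₁/(RT₁) = 320×30.9/(8.314×336) = 3.54 mol.
Step 1 — Isothermal: T stays 336 K; PV = const ⇒ V₂ = 4.39 L, P₂ = 2250 kPa.
ΔU = 0 (ideal gas, T constant).
W = nRT ln(V₂/V₁) = 3.54×8.314×336×ln(0.142) = -19300 J.
Q = ΔU + W = -19300 J.
State after step 1: P = 2250 kPa, V = 4.39 L, T = 336 K.
Step 2 — Polytropic n=1.42: T₂ = T₁(V₁/V₂)^(n−1) = 336×(0.160)^0.42 = 156 K; P₂ = P₁(V₁/V₂)^n = 166 kPa.
W = (P₁V₁−P₂V₂)/(n−1) = (2250×4.39−166×27.5)/0.42 = 12600 J.
ΔU = nCvΔT = 3.54×23.8×(156−336) = -15200 J.
Q = ΔU + W = -2530 J.
Net over both steps: W = -6640 J, Q = -21800 J, ΔU = -15200 J.

-6640 J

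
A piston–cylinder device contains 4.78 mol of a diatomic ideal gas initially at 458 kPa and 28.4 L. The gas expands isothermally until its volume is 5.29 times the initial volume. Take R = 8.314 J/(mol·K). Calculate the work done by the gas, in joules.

T₁ = P₁V₁/(nR) = 458×28.4/(4.78×8.314) = 327 K.
Isothermal: T stays 327 K; PV = const ⇒ V₂ = 150 L, P₂ = 86.6 kPa.
W = nRT ln(V₂/V₁) = 4.78×8.314×327×ln(5.29) = 21700 J.

21700 J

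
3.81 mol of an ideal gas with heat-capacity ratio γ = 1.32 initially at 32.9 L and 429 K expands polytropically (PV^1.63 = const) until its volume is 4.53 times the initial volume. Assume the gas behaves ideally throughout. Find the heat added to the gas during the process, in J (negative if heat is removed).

-12800 J

P₁ = nRT₁/V₁ = 3.81×8.314×429/32.9 = 413 kPa.
Polytropic n=1.63: T₂ = T₁(V₁/V₂)^(n−1) = 429×(0.221)^0.63 = 166 K; P₂ = P₁(V₁/V₂)^n = 35.2 kPa.
W = (P₁V₁−P₂V₂)/(n−1) = (413×32.9−35.2×149)/0.63 = 13200 J.
ΔU = nCvΔT = 3.81×26.0×(166−429) = -26100 J.
Q = ΔU + W = -12800 J.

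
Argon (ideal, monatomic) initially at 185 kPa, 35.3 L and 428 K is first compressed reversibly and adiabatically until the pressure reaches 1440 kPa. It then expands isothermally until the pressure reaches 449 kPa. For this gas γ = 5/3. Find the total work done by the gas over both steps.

4830 J

n = P₁V₁/(RT₁) = 185×35.3/(8.314×428) = 1.84 mol.
Step 1 — Adiabatic: T₂/T₁ = (P₂/P₁)^((γ−1)/γ) ⇒ T₂ = 428×(7.78)^0.400 = 973 K; V₂ = 10.3 L.
ΔU = nCvΔT = 1.84×12.5×(973−428) = 12500 J.
Q = 0 for an adiabatic process, so W = −ΔU = -12500 J.
State after step 1: P = 1440 kPa, V = 10.3 L, T = 973 K.
Step 2 — Isothermal: T stays 973 K; PV = const ⇒ V₂ = 33.1 L, P₂ = 449 kPa.
ΔU = 0 (ideal gas, T constant).
W = nRT ln(V₂/V₁) = 1.84×8.314×973×ln(3.21) = 17300 J.
Q = ΔU + W = 17300 J.
Net over both steps: W = 4830 J, Q = 17300 J, ΔU = 12500 J.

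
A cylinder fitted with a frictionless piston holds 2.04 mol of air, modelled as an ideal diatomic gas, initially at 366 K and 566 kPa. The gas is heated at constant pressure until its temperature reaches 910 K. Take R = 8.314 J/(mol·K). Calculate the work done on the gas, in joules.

-9230 J

V₁ = nRT₁/P₁ = 2.04×8.314×366/566 = 11.0 L.
Isobaric: P stays 566 kPa; V/T = const ⇒ T₂ = 910 K, V₂ = 27.3 L.
W = PΔV = 566×(27.3−11.0) kPa·L = 9230 J.
Work done on the gas = −W_by = -9230 J.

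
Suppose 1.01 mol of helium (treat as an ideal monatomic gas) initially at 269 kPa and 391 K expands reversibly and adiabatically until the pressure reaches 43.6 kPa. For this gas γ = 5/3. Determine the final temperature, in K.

V₁ = nRT₁/P₁ = 1.01×8.314×391/269 = 12.2 L.
Adiabatic: T₂/T₁ = (P₂/P₁)^((γ−1)/γ) ⇒ T₂ = 391×(0.162)^0.400 = 189 K; V₂ = 36.4 L.

189 K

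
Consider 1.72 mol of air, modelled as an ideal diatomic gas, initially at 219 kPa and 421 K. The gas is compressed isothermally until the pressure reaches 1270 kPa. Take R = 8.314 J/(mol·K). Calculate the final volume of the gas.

4.74 L

V₁ = nRT₁/P₁ = 1.72×8.314×421/219 = 27.5 L.
Isothermal: T stays 421 K; PV = const ⇒ V₂ = 4.74 L, P₂ = 1270 kPa.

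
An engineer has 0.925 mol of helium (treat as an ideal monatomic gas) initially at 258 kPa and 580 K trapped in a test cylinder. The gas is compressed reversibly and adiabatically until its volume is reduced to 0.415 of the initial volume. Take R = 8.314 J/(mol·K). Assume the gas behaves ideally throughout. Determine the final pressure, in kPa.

1120 kPa

V₁ = nRT₁/P₁ = 0.925×8.314×580/258 = 17.3 L.
Adiabatic: TV^(γ−1) = const ⇒ T₂ = 580×(2.41)^0.667 = 1040 K; PV^γ = const ⇒ P₂ = 1120 kPa.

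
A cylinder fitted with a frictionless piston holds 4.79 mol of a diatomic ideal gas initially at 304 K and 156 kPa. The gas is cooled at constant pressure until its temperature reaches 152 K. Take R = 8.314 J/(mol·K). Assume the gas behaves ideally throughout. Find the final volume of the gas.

38.8 L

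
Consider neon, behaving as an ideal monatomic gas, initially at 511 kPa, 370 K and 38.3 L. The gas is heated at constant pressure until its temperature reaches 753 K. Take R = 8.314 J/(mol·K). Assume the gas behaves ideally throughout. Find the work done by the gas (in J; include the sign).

20300 J

n = P₁V₁/(RT₁) = 511×38.3/(8.314×370) = 6.36 mol.
Isobaric: P stays 511 kPa; V/T = const ⇒ T₂ = 753 K, V₂ = 77.9 L.
W = PΔV = 511×(77.9−38.3) kPa·L = 20300 J.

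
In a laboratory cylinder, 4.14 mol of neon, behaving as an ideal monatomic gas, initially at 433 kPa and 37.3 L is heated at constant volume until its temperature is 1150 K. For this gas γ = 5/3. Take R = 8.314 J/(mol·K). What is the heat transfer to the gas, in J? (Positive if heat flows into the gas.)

35100 J

T₁ = P₁V₁/(nR) = 433×37.3/(4.14×8.314) = 469 K.
Isochoric: V stays 37.3 L; P/T = const ⇒ T₂ = 1150 K, P₂ = 1060 kPa.
W = 0 (no volume change).
ΔU = nCvΔT = 4.14×12.5×(1150−469) = 35100 J.
Q = ΔU = 35100 J.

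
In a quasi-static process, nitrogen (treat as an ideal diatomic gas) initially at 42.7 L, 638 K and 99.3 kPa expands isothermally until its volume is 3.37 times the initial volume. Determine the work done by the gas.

n = P₁V₁/(RT₁) = 99.3×42.7/(8.314×638) = 0.799 mol.
Isothermal: T stays 638 K; PV = const ⇒ V₂ = 144 L, P₂ = 29.5 kPa.
W = nRT ln(V₂/V₁) = 0.799×8.314×638×ln(3.37) = 5150 J.

5150 J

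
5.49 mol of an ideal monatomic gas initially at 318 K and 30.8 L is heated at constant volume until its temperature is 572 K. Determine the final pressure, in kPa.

848 kPa

P₁ = nRT₁/V₁ = 5.49×8.314×318/30.8 = 471 kPa.
Isochoric: V stays 30.8 L; P/T = const ⇒ T₂ = 572 K, P₂ = 848 kPa.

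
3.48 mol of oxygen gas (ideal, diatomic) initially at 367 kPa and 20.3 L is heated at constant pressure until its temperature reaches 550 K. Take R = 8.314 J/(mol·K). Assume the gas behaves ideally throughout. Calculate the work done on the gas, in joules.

-8460 J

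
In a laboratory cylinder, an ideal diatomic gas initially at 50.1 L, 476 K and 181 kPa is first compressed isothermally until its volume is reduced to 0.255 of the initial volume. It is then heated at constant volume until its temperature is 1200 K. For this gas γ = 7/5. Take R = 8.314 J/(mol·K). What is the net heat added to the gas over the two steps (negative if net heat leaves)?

22100 J

n = P₁V₁/(RT₁) = 181×50.1/(8.314×476) = 2.29 mol.
Step 1 — Isothermal: T stays 476 K; PV = const ⇒ V₂ = 12.8 L, P₂ = 710 kPa.
ΔU = 0 (ideal gas, T constant).
W = nRT ln(V₂/V₁) = 2.29×8.314×476×ln(0.255) = -12400 J.
Q = ΔU + W = -12400 J.
State after step 1: P = 710 kPa, V = 12.8 L, T = 476 K.
Step 2 — Isochoric: V stays 12.8 L; P/T = const ⇒ T₂ = 1200 K, P₂ = 1790 kPa.
W = 0 (no volume change).
ΔU = nCvΔT = 2.29×20.8×(1200−476) = 34500 J.
Q = ΔU = 34500 J.
Net over both steps: W = -12400 J, Q = 22100 J, ΔU = 34500 J.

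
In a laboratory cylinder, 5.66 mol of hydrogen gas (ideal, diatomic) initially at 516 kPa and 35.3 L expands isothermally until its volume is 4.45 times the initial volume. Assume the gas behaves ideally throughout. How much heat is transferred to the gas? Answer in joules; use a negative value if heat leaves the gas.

27200 J

T₁ = P₁V₁/(nR) = 516×35.3/(5.66×8.314) = 387 K.
Isothermal: T stays 387 K; PV = const ⇒ V₂ = 157 L, P₂ = 116 kPa.
ΔU = 0 (ideal gas, T constant).
W = nRT ln(V₂/V₁) = 5.66×8.314×387×ln(4.45) = 27200 J.
Q = ΔU + W = 27200 J.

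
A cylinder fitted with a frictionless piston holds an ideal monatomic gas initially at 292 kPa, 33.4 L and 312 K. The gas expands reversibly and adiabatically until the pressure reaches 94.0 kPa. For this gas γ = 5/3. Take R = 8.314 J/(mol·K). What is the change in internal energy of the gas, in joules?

-5330 J

n = P₁V₁/(RT₁) = 292×33.4/(8.314×312) = 3.76 mol.
Adiabatic: T₂/T₁ = (P₂/P₁)^((γ−1)/γ) ⇒ T₂ = 312×(0.322)^0.400 = 198 K; V₂ = 65.9 L.
For an ideal gas ΔU = nCvΔT with Cv = (3/2)R = 12.5 J/(mol·K).
ΔU = 3.76×12.5×(198−312) = -5330 J.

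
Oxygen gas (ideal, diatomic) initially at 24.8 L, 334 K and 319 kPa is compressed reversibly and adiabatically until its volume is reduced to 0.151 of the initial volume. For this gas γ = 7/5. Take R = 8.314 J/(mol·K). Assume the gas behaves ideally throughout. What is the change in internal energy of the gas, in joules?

n = P₁V₁/(RT₁) = 319×24.8/(8.314×334) = 2.85 mol.
Adiabatic: TV^(γ−1) = const ⇒ T₂ = 334×(6.62)^0.400 = 711 K; PV^γ = const ⇒ P₂ = 4500 kPa.
For an ideal gas ΔU = nCvΔT with Cv = (5/2)R = 20.8 J/(mol·K).
ΔU = 2.85×20.8×(711−334) = 22400 J.

22400 J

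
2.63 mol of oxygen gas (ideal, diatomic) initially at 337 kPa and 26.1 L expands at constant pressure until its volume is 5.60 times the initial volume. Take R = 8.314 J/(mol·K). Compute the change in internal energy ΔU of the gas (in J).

T₁ = P₁V₁/(nR) = 337×26.1/(2.63×8.314) = 402 K.
Isobaric: P stays 337 kPa; V/T = const ⇒ T₂ = 2250 K, V₂ = 146 L.
For an ideal gas ΔU = nCvΔT with Cv = (5/2)R = 20.8 J/(mol·K).
ΔU = 2.63×20.8×(2250−402) = 101000 J.

101000 J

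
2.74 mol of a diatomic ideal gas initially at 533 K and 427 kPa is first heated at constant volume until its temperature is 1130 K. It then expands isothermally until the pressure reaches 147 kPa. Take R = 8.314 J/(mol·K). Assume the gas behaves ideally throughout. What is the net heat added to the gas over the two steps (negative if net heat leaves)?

V₁ = nRT₁/P₁ = 2.74×8.314×533/427 = 28.4 L.
Step 1 — Isochoric: V stays 28.4 L; P/T = const ⇒ T₂ = 1130 K, P₂ = 905 kPa.
W = 0 (no volume change).
ΔU = nCvΔT = 2.74×20.8×(1130−533) = 34000 J.
Q = ΔU = 34000 J.
State after step 1: P = 905 kPa, V = 28.4 L, T = 1130 K.
Step 2 — Isothermal: T stays 1130 K; PV = const ⇒ V₂ = 175 L, P₂ = 147 kPa.
ΔU = 0 (ideal gas, T constant).
W = nRT ln(V₂/V₁) = 2.74×8.314×1130×ln(6.16) = 46800 J.
Q = ΔU + W = 46800 J.
Net over both steps: W = 46800 J, Q = 80800 J, ΔU = 34000 J.

80800 J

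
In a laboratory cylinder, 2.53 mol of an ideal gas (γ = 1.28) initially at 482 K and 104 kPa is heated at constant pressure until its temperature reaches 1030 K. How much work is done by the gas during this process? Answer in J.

11500 J

V₁ = nRT₁/P₁ = 2.53×8.314×482/104 = 97.5 L.
Isobaric: P stays 104 kPa; V/T = const ⇒ T₂ = 1030 K, V₂ = 208 L.
W = PΔV = 104×(208−97.5) kPa·L = 11500 J.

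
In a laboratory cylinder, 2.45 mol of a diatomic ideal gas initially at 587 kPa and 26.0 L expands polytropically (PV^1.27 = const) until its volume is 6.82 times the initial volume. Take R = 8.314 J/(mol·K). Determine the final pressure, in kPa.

51.3 kPa

T₁ = P₁V₁/(nR) = 587×26.0/(2.45×8.314) = 749 K.
Polytropic n=1.27: T₂ = T₁(V₁/V₂)^(n−1) = 749×(0.147)^0.27 = 446 K; P₂ = P₁(V₁/V₂)^n = 51.3 kPa.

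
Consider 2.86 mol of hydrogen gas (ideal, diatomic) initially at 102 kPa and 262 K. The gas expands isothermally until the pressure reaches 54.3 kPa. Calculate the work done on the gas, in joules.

V₁ = nRT₁/P₁ = 2.86×8.314×262/102 = 61.1 L.
Isothermal: T stays 262 K; PV = const ⇒ V₂ = 115 L, P₂ = 54.3 kPa.
W = nRT ln(V₂/V₁) = 2.86×8.314×262×ln(1.88) = 3930 J.
Work done on the gas = −W_by = -3930 J.

-3930 J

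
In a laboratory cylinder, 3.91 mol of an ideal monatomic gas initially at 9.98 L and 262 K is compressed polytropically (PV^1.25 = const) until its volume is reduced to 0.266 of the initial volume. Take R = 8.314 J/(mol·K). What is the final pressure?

4470 kPa

P₁ = nRT₁/V₁ = 3.91×8.314×262/9.98 = 853 kPa.
Polytropic n=1.25: T₂ = T₁(V₁/V₂)^(n−1) = 262×(3.76)^0.25 = 365 K; P₂ = P₁(V₁/V₂)^n = 4470 kPa.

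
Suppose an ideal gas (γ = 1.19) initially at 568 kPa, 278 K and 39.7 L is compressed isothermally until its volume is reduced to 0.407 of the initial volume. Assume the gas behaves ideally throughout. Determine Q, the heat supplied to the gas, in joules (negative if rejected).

n = P₁V₁/(RT₁) = 568×39.7/(8.314×278) = 9.76 mol.
Isothermal: T stays 278 K; PV = const ⇒ V₂ = 16.2 L, P₂ = 1400 kPa.
ΔU = 0 (ideal gas, T constant).
W = nRT ln(V₂/V₁) = 9.76×8.314×278×ln(0.407) = -20300 J.
Q = ΔU + W = -20300 J.

-20300 J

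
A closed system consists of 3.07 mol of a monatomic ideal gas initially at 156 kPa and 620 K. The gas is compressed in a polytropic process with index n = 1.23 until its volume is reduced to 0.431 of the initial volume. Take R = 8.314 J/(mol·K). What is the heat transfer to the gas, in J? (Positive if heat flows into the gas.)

-9630 J

V₁ = nRT₁/P₁ = 3.07×8.314×620/156 = 101 L.
Polytropic n=1.23: T₂ = T₁(V₁/V₂)^(n−1) = 620×(2.32)^0.23 = 752 K; P₂ = P₁(V₁/V₂)^n = 439 kPa.
W = (P₁V₁−P₂V₂)/(n−1) = (156×101−439×43.7)/0.23 = -14700 J.
ΔU = nCvΔT = 3.07×12.5×(752−620) = 5070 J.
Q = ΔU + W = -9630 J.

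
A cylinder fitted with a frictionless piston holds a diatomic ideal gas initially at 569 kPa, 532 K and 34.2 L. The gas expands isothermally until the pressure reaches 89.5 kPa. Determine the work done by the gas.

n = P₁V₁/(RT₁) = 569×34.2/(8.314×532) = 4.40 mol.
Isothermal: T stays 532 K; PV = const ⇒ V₂ = 217 L, P₂ = 89.5 kPa.
W = nRT ln(V₂/V₁) = 4.40×8.314×532×ln(6.36) = 36000 J.

36000 J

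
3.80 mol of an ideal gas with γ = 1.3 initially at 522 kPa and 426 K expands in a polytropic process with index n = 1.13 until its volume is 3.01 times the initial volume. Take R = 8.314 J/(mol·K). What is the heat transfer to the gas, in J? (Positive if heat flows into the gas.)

V₁ = nRT₁/P₁ = 3.80×8.314×426/522 = 25.8 L.
Polytropic n=1.13: T₂ = T₁(V₁/V₂)^(n−1) = 426×(0.332)^0.13 = 369 K; P₂ = P₁(V₁/V₂)^n = 150 kPa.
W = (P₁V₁−P₂V₂)/(n−1) = (522×25.8−150×77.6)/0.13 = 13800 J.
ΔU = nCvΔT = 3.80×27.7×(369−426) = -5990 J.
Q = ΔU + W = 7830 J.

7830 J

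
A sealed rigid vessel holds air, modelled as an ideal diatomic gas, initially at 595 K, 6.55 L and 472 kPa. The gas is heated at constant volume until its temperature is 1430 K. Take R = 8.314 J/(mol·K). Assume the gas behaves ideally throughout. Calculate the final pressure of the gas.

1130 kPa

Isochoric: V stays 6.55 L; P/T = const ⇒ T₂ = 1430 K, P₂ = 1130 kPa.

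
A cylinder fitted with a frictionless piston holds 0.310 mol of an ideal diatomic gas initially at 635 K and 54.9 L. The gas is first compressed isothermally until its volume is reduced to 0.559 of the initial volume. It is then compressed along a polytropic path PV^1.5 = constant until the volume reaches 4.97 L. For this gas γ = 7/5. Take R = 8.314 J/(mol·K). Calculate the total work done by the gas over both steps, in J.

P₁ = nRT₁/V₁ = 0.310×8.314×635/54.9 = 29.8 kPa.
Step 1 — Isothermal: T stays 635 K; PV = const ⇒ V₂ = 30.7 L, P₂ = 53.3 kPa.
ΔU = 0 (ideal gas, T constant).
W = nRT ln(V₂/V₁) = 0.310×8.314×635×ln(0.559) = -952 J.
Q = ΔU + W = -952 J.
State after step 1: P = 53.3 kPa, V = 30.7 L, T = 635 K.
Step 2 — Polytropic n=1.5: T₂ = T₁(V₁/V₂)^(n−1) = 635×(6.17)^0.50 = 1580 K; P₂ = P₁(V₁/V₂)^n = 818 kPa.
W = (P₁V₁−P₂V₂)/(n−1) = (53.3×30.7−818×4.97)/0.50 = -4860 J.
ΔU = nCvΔT = 0.310×20.8×(1580−635) = 6080 J.
Q = ΔU + W = 1220 J.
Net over both steps: W = -5810 J, Q = 263 J, ΔU = 6080 J.

-5810 J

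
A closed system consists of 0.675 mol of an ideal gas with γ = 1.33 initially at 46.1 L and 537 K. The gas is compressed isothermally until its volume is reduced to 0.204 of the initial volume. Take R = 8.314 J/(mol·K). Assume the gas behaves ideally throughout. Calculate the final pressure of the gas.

320 kPa

P₁ = nRT₁/V₁ = 0.675×8.314×537/46.1 = 65.4 kPa.
Isothermal: T stays 537 K; PV = const ⇒ V₂ = 9.40 L, P₂ = 320 kPa.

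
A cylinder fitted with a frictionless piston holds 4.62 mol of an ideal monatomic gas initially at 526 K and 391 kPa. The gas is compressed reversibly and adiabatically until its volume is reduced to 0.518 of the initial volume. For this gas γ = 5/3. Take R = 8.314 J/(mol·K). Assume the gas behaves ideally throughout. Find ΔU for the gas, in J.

16700 J

V₁ = nRT₁/P₁ = 4.62×8.314×526/391 = 51.7 L.
Adiabatic: TV^(γ−1) = const ⇒ T₂ = 526×(1.93)^0.667 = 816 K; PV^γ = const ⇒ P₂ = 1170 kPa.
For an ideal gas ΔU = nCvΔT with Cv = (3/2)R = 12.5 J/(mol·K).
ΔU = 4.62×12.5×(816−526) = 16700 J.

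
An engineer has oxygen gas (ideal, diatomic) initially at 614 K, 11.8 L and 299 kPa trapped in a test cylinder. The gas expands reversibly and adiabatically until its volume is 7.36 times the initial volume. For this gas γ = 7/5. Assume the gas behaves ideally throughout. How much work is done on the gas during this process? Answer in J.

-4850 J

n = P₁V₁/(RT₁) = 299×11.8/(8.314×614) = 0.691 mol.
Adiabatic: TV^(γ−1) = const ⇒ T₂ = 614×(0.136)^0.400 = 276 K; PV^γ = const ⇒ P₂ = 18.3 kPa.
ΔU = nCvΔT = 0.691×20.8×(276−614) = -4850 J.
Q = 0 for an adiabatic process, so W = −ΔU = 4850 J.
Work done on the gas = −W_by = -4850 J.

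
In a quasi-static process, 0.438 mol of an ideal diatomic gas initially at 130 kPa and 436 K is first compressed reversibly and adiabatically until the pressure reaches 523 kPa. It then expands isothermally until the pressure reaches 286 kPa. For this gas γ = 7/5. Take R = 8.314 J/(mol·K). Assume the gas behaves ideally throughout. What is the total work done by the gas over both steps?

-512 J

V₁ = nRT₁/P₁ = 0.438×8.314×436/130 = 12.2 L.
Step 1 — Adiabatic: T₂/T₁ = (P₂/P₁)^((γ−1)/γ) ⇒ T₂ = 436×(4.02)^0.286 = 649 K; V₂ = 4.52 L.
ΔU = nCvΔT = 0.438×20.8×(649−436) = 1940 J.
Q = 0 for an adiabatic process, so W = −ΔU = -1940 J.
State after step 1: P = 523 kPa, V = 4.52 L, T = 649 K.
Step 2 — Isothermal: T stays 649 K; PV = const ⇒ V₂ = 8.26 L, P₂ = 286 kPa.
ΔU = 0 (ideal gas, T constant).
W = nRT ln(V₂/V₁) = 0.438×8.314×649×ln(1.83) = 1430 J.
Q = ΔU + W = 1430 J.
Net over both steps: W = -512 J, Q = 1430 J, ΔU = 1940 J.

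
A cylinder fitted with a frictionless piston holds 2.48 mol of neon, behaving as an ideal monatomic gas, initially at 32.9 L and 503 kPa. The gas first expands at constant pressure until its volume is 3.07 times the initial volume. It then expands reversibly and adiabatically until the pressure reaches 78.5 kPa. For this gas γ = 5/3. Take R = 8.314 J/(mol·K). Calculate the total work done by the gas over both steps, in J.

T₁ = P₁V₁/(nR) = 503×32.9/(2.48×8.314) = 803 K.
Step 1 — Isobaric: P stays 503 kPa; V/T = const ⇒ T₂ = 2460 K, V₂ = 101 L.
W = PΔV = 503×(101−32.9) kPa·L = 34300 J.
ΔU = nCvΔT = 2.48×12.5×(2460−803) = 51400 J.
Q = ΔU + W = nCpΔT = 85600 J.
State after step 1: P = 503 kPa, V = 101 L, T = 2460 K.
Step 2 — Adiabatic: T₂/T₁ = (P₂/P₁)^((γ−1)/γ) ⇒ T₂ = 2460×(0.156)^0.400 = 1170 K; V₂ = 308 L.
ΔU = nCvΔT = 2.48×12.5×(1170−2460) = -40000 J.
Q = 0 for an adiabatic process, so W = −ΔU = 40000 J.
Net over both steps: W = 74200 J, Q = 85600 J, ΔU = 11400 J.

74200 J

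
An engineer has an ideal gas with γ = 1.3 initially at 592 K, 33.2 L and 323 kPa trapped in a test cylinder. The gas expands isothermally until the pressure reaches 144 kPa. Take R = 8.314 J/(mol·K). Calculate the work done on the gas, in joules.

n = P₁V₁/(RT₁) = 323×33.2/(8.314×592) = 2.18 mol.
Isothermal: T stays 592 K; PV = const ⇒ V₂ = 74.5 L, P₂ = 144 kPa.
W = nRT ln(V₂/V₁) = 2.18×8.314×592×ln(2.24) = 8660 J.
Work done on the gas = −W_by = -8660 J.

-8660 J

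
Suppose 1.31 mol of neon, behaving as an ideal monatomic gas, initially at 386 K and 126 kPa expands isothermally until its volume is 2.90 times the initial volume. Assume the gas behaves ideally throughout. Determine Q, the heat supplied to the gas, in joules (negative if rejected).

4480 J

V₁ = nRT₁/P₁ = 1.31×8.314×386/126 = 33.4 L.
Isothermal: T stays 386 K; PV = const ⇒ V₂ = 96.8 L, P₂ = 43.4 kPa.
ΔU = 0 (ideal gas, T constant).
W = nRT ln(V₂/V₁) = 1.31×8.314×386×ln(2.90) = 4480 J.
Q = ΔU + W = 4480 J.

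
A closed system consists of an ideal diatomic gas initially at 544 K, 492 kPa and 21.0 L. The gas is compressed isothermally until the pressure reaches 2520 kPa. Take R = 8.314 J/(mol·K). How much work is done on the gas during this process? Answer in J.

16900 J

n = P₁V₁/(RT₁) = 492×21.0/(8.314×544) = 2.28 mol.
Isothermal: T stays 544 K; PV = const ⇒ V₂ = 4.10 L, P₂ = 2520 kPa.
W = nRT ln(V₂/V₁) = 2.28×8.314×544×ln(0.195) = -16900 J.
Work done on the gas = −W_by = 16900 J.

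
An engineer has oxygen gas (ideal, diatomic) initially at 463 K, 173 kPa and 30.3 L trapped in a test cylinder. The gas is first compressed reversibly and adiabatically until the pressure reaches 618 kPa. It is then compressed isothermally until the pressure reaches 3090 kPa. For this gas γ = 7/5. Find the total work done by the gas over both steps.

n = P₁V₁/(RT₁) = 173×30.3/(8.314×463) = 1.36 mol.
Step 1 — Adiabatic: T₂/T₁ = (P₂/P₁)^((γ−1)/γ) ⇒ T₂ = 463×(3.57)^0.286 = 666 K; V₂ = 12.2 L.
ΔU = nCvΔT = 1.36×20.8×(666−463) = 5750 J.
Q = 0 for an adiabatic process, so W = −ΔU = -5750 J.
State after step 1: P = 618 kPa, V = 12.2 L, T = 666 K.
Step 2 — Isothermal: T stays 666 K; PV = const ⇒ V₂ = 2.44 L, P₂ = 3090 kPa.
ΔU = 0 (ideal gas, T constant).
W = nRT ln(V₂/V₁) = 1.36×8.314×666×ln(0.200) = -12100 J.
Q = ΔU + W = -12100 J.
Net over both steps: W = -17900 J, Q = -12100 J, ΔU = 5750 J.

-17900 J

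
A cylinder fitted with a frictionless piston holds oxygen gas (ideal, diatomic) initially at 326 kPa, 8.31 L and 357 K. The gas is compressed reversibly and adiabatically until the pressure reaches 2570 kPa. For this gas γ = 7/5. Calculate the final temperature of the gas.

644 K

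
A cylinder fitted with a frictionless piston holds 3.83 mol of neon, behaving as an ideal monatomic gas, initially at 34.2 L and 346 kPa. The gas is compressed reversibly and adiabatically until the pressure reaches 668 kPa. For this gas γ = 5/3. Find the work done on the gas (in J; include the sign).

T₁ = P₁V₁/(nR) = 346×34.2/(3.83×8.314) = 372 K.
Adiabatic: T₂/T₁ = (P₂/P₁)^((γ−1)/γ) ⇒ T₂ = 372×(1.93)^0.400 = 483 K; V₂ = 23.0 L.
ΔU = nCvΔT = 3.83×12.5×(483−372) = 5340 J.
Q = 0 for an adiabatic process, so W = −ΔU = -5340 J.
Work done on the gas = −W_by = 5340 J.

5340 J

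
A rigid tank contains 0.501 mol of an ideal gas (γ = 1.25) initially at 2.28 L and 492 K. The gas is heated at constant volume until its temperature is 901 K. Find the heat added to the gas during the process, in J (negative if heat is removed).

P₁ = nRT₁/V₁ = 0.501×8.314×492/2.28 = 899 kPa.
Isochoric: V stays 2.28 L; P/T = const ⇒ T₂ = 901 K, P₂ = 1650 kPa.
W = 0 (no volume change).
ΔU = nCvΔT = 0.501×33.3×(901−492) = 6810 J.
Q = ΔU = 6810 J.

6810 J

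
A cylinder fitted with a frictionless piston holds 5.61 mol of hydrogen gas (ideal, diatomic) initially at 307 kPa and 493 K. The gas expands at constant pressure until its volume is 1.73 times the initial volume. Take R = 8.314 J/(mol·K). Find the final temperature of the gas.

853 K

V₁ = nRT₁/P₁ = 5.61×8.314×493/307 = 74.9 L.
Isobaric: P stays 307 kPa; V/T = const ⇒ T₂ = 853 K, V₂ = 130 L.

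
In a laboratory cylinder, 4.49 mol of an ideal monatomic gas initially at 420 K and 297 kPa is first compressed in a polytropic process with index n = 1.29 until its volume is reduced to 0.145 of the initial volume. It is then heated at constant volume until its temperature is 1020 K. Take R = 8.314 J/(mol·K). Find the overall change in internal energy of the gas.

33600 J

V₁ = nRT₁/P₁ = 4.49×8.314×420/297 = 52.8 L.
Step 1 — Polytropic n=1.29: T₂ = T₁(V₁/V₂)^(n−1) = 420×(6.90)^0.29 = 735 K; P₂ = P₁(V₁/V₂)^n = 3590 kPa.
W = (P₁V₁−P₂V₂)/(n−1) = (297×52.8−3590×7.65)/0.29 = -40600 J.
ΔU = nCvΔT = 4.49×12.5×(735−420) = 17700 J.
Q = ΔU + W = -22900 J.
State after step 1: P = 3590 kPa, V = 7.65 L, T = 735 K.
Step 2 — Isochoric: V stays 7.65 L; P/T = const ⇒ T₂ = 1020 K, P₂ = 4970 kPa.
W = 0 (no volume change).
ΔU = nCvΔT = 4.49×12.5×(1020−735) = 15900 J.
Q = ΔU = 15900 J.
Net over both steps: W = -40600 J, Q = -6990 J, ΔU = 33600 J.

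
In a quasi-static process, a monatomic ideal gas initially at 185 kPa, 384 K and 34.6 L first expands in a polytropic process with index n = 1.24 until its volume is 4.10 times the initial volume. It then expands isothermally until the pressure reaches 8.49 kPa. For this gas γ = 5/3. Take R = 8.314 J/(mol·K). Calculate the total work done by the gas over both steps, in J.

n = P₁V₁/(RT₁) = 185×34.6/(8.314×384) = 2.00 mol.
Step 1 — Polytropic n=1.24: T₂ = T₁(V₁/V₂)^(n−1) = 384×(0.244)^0.24 = 274 K; P₂ = P₁(V₁/V₂)^n = 32.2 kPa.
W = (P₁V₁−P₂V₂)/(n−1) = (185×34.6−32.2×142)/0.24 = 7660 J.
ΔU = nCvΔT = 2.00×12.5×(274−384) = -2760 J.
Q = ΔU + W = 4900 J.
State after step 1: P = 32.2 kPa, V = 142 L, T = 274 K.
Step 2 — Isothermal: T stays 274 K; PV = const ⇒ V₂ = 537 L, P₂ = 8.49 kPa.
ΔU = 0 (ideal gas, T constant).
W = nRT ln(V₂/V₁) = 2.00×8.314×274×ln(3.79) = 6080 J.
Q = ΔU + W = 6080 J.
Net over both steps: W = 13700 J, Q = 11000 J, ΔU = -2760 J.

13700 J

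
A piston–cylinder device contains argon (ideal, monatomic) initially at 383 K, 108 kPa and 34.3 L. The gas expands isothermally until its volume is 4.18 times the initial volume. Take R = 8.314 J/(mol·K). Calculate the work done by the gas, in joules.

n = P₁V₁/(RT₁) = 108×34.3/(8.314×383) = 1.16 mol.
Isothermal: T stays 383 K; PV = const ⇒ V₂ = 143 L, P₂ = 25.8 kPa.
W = nRT ln(V₂/V₁) = 1.16×8.314×383×ln(4.18) = 5300 J.

5300 J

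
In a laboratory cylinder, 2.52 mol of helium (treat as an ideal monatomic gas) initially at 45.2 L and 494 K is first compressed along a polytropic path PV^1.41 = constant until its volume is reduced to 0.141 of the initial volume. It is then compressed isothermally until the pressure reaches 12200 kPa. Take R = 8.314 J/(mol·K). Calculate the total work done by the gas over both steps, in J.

P₁ = nRT₁/V₁ = 2.52×8.314×494/45.2 = 229 kPa.
Step 1 — Polytropic n=1.41: T₂ = T₁(V₁/V₂)^(n−1) = 494×(7.09)^0.41 = 1100 K; P₂ = P₁(V₁/V₂)^n = 3630 kPa.
W = (P₁V₁−P₂V₂)/(n−1) = (229×45.2−3630×6.37)/0.41 = -31100 J.
ΔU = nCvΔT = 2.52×12.5×(1100−494) = 19100 J.
Q = ΔU + W = -12000 J.
State after step 1: P = 3630 kPa, V = 6.37 L, T = 1100 K.
Step 2 — Isothermal: T stays 1100 K; PV = const ⇒ V₂ = 1.89 L, P₂ = 12200 kPa.
ΔU = 0 (ideal gas, T constant).
W = nRT ln(V₂/V₁) = 2.52×8.314×1100×ln(0.297) = -28000 J.
Q = ΔU + W = -28000 J.
Net over both steps: W = -59200 J, Q = -40000 J, ΔU = 19100 J.

-59200 J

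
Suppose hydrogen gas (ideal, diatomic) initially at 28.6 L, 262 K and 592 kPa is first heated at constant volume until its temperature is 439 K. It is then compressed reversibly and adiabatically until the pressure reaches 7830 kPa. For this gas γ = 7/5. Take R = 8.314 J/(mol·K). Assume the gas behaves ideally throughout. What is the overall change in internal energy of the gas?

n = P₁V₁/(RT₁) = 592×28.6/(8.314×262) = 7.77 mol.
Step 1 — Isochoric: V stays 28.6 L; P/T = const ⇒ T₂ = 439 K, P₂ = 992 kPa.
W = 0 (no volume change).
ΔU = nCvΔT = 7.77×20.8×(439−262) = 28600 J.
Q = ΔU = 28600 J.
State after step 1: P = 992 kPa, V = 28.6 L, T = 439 K.
Step 2 — Adiabatic: T₂/T₁ = (P₂/P₁)^((γ−1)/γ) ⇒ T₂ = 439×(7.89)^0.286 = 792 K; V₂ = 6.54 L.
ΔU = nCvΔT = 7.77×20.8×(792−439) = 57100 J.
Q = 0 for an adiabatic process, so W = −ΔU = -57100 J.
Net over both steps: W = -57100 J, Q = 28600 J, ΔU = 85700 J.

85700 J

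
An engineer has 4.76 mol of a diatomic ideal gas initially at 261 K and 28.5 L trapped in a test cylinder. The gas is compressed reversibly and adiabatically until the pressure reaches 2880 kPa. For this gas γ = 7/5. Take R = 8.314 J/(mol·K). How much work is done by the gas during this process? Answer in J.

P₁ = nRT₁/V₁ = 4.76×8.314×261/28.5 = 362 kPa.
Adiabatic: T₂/T₁ = (P₂/P₁)^((γ−1)/γ) ⇒ T₂ = 261×(7.95)^0.286 = 472 K; V₂ = 6.48 L.
ΔU = nCvΔT = 4.76×20.8×(472−261) = 20900 J.
Q = 0 for an adiabatic process, so W = −ΔU = -20900 J.

-20900 J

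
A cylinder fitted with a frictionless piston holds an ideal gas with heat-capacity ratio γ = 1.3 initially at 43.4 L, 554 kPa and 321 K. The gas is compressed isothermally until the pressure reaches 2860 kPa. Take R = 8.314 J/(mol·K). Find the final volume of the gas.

Isothermal: T stays 321 K; PV = const ⇒ V₂ = 8.41 L, P₂ = 2860 kPa.

8.41 L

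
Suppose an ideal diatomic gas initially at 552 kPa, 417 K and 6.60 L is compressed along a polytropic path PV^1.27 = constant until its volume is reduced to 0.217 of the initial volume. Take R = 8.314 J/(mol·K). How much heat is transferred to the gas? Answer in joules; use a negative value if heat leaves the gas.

n = P₁V₁/(RT₁) = 552×6.60/(8.314×417) = 1.05 mol.
Polytropic n=1.27: T₂ = T₁(V₁/V₂)^(n−1) = 417×(4.61)^0.27 = 630 K; P₂ = P₁(V₁/V₂)^n = 3840 kPa.
W = (P₁V₁−P₂V₂)/(n−1) = (552×6.60−3840×1.43)/0.27 = -6890 J.
ΔU = nCvΔT = 1.05×20.8×(630−417) = 4650 J.
Q = ΔU + W = -2240 J.

-2240 J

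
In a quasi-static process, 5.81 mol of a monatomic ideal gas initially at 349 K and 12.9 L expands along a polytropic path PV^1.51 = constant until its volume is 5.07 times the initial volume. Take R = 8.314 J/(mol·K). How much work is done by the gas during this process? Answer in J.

P₁ = nRT₁/V₁ = 5.81×8.314×349/12.9 = 1310 kPa.
Polytropic n=1.51: T₂ = T₁(V₁/V₂)^(n−1) = 349×(0.197)^0.51 = 153 K; P₂ = P₁(V₁/V₂)^n = 113 kPa.
W = (P₁V₁−P₂V₂)/(n−1) = (1310×12.9−113×65.4)/0.51 = 18600 J.

18600 J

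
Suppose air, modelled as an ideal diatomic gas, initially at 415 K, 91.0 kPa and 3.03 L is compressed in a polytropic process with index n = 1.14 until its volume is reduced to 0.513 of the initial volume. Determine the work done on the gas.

n = P₁V₁/(RT₁) = 91.0×3.03/(8.314×415) = 0.0799 mol.
Polytropic n=1.14: T₂ = T₁(V₁/V₂)^(n−1) = 415×(1.95)^0.14 = 456 K; P₂ = P₁(V₁/V₂)^n = 195 kPa.
W = (P₁V₁−P₂V₂)/(n−1) = (91.0×3.03−195×1.55)/0.14 = -193 J.
Work done on the gas = −W_by = 193 J.

193 J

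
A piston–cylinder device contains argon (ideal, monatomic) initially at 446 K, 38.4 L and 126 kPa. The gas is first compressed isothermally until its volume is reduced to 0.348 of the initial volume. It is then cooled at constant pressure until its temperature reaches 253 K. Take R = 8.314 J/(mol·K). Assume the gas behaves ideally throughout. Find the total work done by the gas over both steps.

-7200 J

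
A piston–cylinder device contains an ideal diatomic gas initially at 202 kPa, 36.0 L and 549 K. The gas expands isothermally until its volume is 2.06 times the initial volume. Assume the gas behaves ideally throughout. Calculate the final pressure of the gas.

98.1 kPa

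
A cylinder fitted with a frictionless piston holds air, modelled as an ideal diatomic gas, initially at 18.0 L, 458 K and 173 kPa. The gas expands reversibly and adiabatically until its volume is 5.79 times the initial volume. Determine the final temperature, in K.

227 K

Adiabatic: TV^(γ−1) = const ⇒ T₂ = 458×(0.173)^0.400 = 227 K; PV^γ = const ⇒ P₂ = 14.8 kPa.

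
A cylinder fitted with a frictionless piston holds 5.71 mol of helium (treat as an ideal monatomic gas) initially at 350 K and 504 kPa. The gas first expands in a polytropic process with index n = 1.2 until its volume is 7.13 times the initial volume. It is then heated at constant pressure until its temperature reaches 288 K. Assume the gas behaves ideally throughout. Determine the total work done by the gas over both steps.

V₁ = nRT₁/P₁ = 5.71×8.314×350/504 = 33.0 L.
Step 1 — Polytropic n=1.2: T₂ = T₁(V₁/V₂)^(n−1) = 350×(0.140)^0.20 = 236 K; P₂ = P₁(V₁/V₂)^n = 47.7 kPa.
W = (P₁V₁−P₂V₂)/(n−1) = (504×33.0−47.7×235)/0.20 = 27000 J.
ΔU = nCvΔT = 5.71×12.5×(236−350) = -8100 J.
Q = ΔU + W = 18900 J.
State after step 1: P = 47.7 kPa, V = 235 L, T = 236 K.
Step 2 — Isobaric: P stays 47.7 kPa; V/T = const ⇒ T₂ = 288 K, V₂ = 286 L.
W = PΔV = 47.7×(286−235) kPa·L = 2450 J.
ΔU = nCvΔT = 5.71×12.5×(288−236) = 3680 J.
Q = ΔU + W = nCpΔT = 6140 J.
Net over both steps: W = 29400 J, Q = 25000 J, ΔU = -4410 J.

29400 J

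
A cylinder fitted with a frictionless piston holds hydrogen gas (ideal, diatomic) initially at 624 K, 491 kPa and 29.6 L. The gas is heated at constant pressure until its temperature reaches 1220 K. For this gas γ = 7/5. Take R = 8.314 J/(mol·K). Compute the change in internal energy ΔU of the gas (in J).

n = P₁V₁/(RT₁) = 491×29.6/(8.314×624) = 2.80 mol.
Isobaric: P stays 491 kPa; V/T = const ⇒ T₂ = 1220 K, V₂ = 57.9 L.
For an ideal gas ΔU = nCvΔT with Cv = (5/2)R = 20.8 J/(mol·K).
ΔU = 2.80×20.8×(1220−624) = 34700 J.

34700 J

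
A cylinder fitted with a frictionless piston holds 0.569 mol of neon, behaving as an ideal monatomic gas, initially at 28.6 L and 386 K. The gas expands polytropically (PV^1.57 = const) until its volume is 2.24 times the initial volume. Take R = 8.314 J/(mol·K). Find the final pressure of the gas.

P₁ = nRT₁/V₁ = 0.569×8.314×386/28.6 = 63.8 kPa.
Polytropic n=1.57: T₂ = T₁(V₁/V₂)^(n−1) = 386×(0.446)^0.57 = 244 K; P₂ = P₁(V₁/V₂)^n = 18.0 kPa.

18.0 kPa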